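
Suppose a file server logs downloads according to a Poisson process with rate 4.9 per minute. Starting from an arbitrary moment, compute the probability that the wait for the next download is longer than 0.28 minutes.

The wait for the next event is exponential with rate λ = 4.9 per minute.
P(T > 0.28) = e^(−λt) = e^(−4.9 × 0.28) = e^(−1.372) ≈ 0.2536.

0.2536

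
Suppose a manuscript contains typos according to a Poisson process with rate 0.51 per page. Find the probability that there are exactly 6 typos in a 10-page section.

Over the interval, μ = 0.51 × 10 = 5.1 (a 10-page section = 10 pages).
P(N = 6) = e^(−μ) μ^6/6! = e^(−5.1) · 5.1^6/720 ≈ 0.1490.

0.1490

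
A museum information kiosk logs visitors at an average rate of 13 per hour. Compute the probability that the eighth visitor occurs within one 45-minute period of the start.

0.7564

Over the interval, μ = 13 × 0.75 = 9.75 (a 45-minute period = 0.75 hours).
The eighth arrival falls in the interval iff at least 8 events occur there: P(S_8 ≤ t) = P(N ≥ 8) = 1 − P(N ≤ 7) ≈ 0.7564.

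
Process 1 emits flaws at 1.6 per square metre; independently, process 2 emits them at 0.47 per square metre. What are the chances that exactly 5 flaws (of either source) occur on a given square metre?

Independent Poisson processes superpose: combined rate λ = 1.6 + 0.47 = 2.07 per square metre.
So μ = 2.07.
P(N = 5) = e^(−2.07) · 2.07^5/5! ≈ 0.0400.

0.0400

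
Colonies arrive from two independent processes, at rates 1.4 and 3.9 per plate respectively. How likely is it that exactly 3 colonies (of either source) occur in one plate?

Independent Poisson processes superpose: combined rate λ = 1.4 + 3.9 = 5.3 per plate.
So μ = 5.3.
P(N = 3) = e^(−5.3) · 5.3^3/3! ≈ 0.1239.

0.1239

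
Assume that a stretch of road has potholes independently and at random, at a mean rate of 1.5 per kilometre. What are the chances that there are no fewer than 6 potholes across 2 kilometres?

Over the interval, μ = 1.5 × 2 = 3 (2 kilometres).
P(N ≥ 6) = 1 − P(N ≤ 5) = 1 − Σ_{j=0}^{5} e^(−μ) μ^j/j! ≈ 0.0839.

0.0839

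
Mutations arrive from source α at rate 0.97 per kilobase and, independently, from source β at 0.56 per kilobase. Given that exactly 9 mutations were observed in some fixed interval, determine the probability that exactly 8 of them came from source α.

Given the total, each event is independently from source α with probability p = λ_α/(λ_α+λ_β) = 0.97/1.53 ≈ 0.6340.
So K ~ Binomial(9, 0.97/1.53): P(K = 8) = C(9,8) · (0.97/1.53)^8 · (0.56/1.53)^1 ≈ 0.0860.

0.0860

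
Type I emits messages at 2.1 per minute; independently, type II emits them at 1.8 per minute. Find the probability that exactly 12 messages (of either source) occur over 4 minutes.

Independent Poisson processes superpose: combined rate λ = 2.1 + 1.8 = 3.9 per minute.
Over the interval, μ = 3.9 × 4 = 15.6 (4 minutes).
P(N = 12) = e^(−15.6) · 15.6^12/12! ≈ 0.0728.

0.0728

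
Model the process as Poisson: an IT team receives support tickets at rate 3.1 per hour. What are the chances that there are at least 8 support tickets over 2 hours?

Over the interval, μ = 3.1 × 2 = 6.2 (2 hours).
P(N ≥ 8) = 1 − P(N ≤ 7) = 1 − Σ_{j=0}^{7} e^(−μ) μ^j/j! ≈ 0.2840.

0.2840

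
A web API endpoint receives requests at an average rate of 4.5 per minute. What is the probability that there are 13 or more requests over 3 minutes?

0.5907

Over the interval, μ = 4.5 × 3 = 13.5 (3 minutes).
P(N ≥ 13) = 1 − P(N ≤ 12) = 1 − Σ_{j=0}^{12} e^(−μ) μ^j/j! ≈ 0.5907.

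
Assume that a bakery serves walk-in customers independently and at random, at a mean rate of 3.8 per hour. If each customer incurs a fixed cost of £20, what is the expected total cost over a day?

E[N] = 3.8 × 24 = 91.2 (a day = 24 hours); E[cost] = 91.2 × £20 = £1824.

£1824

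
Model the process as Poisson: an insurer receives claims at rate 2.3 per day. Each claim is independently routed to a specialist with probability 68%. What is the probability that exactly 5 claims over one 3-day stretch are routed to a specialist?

0.1737

Thinning: the claims that are routed to a specialist themselves form a Poisson process with rate 0.68 × 2.3 = 1.564 per day.
Over the interval, μ = 1.564 × 3 = 4.692 (a 3-day stretch = 3 days).
P(N = 5) = e^(−4.692) · 4.692^5/5! ≈ 0.1737.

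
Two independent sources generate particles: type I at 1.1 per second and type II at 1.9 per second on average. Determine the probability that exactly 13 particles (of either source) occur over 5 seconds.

Independent Poisson processes superpose: combined rate λ = 1.1 + 1.9 = 3 per second.
Over the interval, μ = 3 × 5 = 15 (5 seconds).
P(N = 13) = e^(−15) · 15^13/13! ≈ 0.0956.

0.0956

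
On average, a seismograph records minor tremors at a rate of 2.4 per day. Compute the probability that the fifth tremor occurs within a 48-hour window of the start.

Over the interval, μ = 2.4 × 2 = 4.8 (a 48-hour window = 2 days).
The fifth arrival falls in the interval iff at least 5 events occur there: P(S_5 ≤ t) = P(N ≥ 5) = 1 − P(N ≤ 4) ≈ 0.5237.

0.5237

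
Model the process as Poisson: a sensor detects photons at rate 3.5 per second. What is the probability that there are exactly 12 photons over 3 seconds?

Over the interval, μ = 3.5 × 3 = 10.5 (3 seconds).
P(N = 12) = e^(−μ) μ^12/12! = e^(−10.5) · 10.5^12/479001600 ≈ 0.1032.

0.1032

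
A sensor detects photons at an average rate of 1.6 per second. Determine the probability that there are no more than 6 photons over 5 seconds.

Over the interval, μ = 1.6 × 5 = 8 (5 seconds).
P(N ≤ 6) = Σ_{j=0}^{6} e^(−μ) μ^j/j! ≈ 0.3134.

0.3134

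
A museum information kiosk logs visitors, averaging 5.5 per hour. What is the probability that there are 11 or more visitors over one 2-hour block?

0.5401

Over the interval, μ = 5.5 × 2 = 11 (a 2-hour block = 2 hours).
P(N ≥ 11) = 1 − P(N ≤ 10) = 1 − Σ_{j=0}^{10} e^(−μ) μ^j/j! ≈ 0.5401.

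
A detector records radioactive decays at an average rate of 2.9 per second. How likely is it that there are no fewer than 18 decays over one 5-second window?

0.2103

Over the interval, μ = 2.9 × 5 = 14.5 (a 5-second window = 5 seconds).
P(N ≥ 18) = 1 − P(N ≤ 17) = 1 − Σ_{j=0}^{17} e^(−μ) μ^j/j! ≈ 0.2103.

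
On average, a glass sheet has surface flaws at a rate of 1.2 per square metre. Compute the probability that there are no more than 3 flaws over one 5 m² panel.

0.1512

Over the interval, μ = 1.2 × 5 = 6 (a 5 m² panel = 5 square metres).
P(N ≤ 3) = Σ_{j=0}^{3} e^(−μ) μ^j/j! ≈ 0.1512.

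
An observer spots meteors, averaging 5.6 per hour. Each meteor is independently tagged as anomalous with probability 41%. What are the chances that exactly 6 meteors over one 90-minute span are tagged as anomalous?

0.0740

Thinning: the meteors that are tagged as anomalous themselves form a Poisson process with rate 0.41 × 5.6 = 2.296 per hour.
Over the interval, μ = 2.296 × 1.5 = 3.444 (a 90-minute span = 1.5 hours).
P(N = 6) = e^(−3.444) · 3.444^6/6! ≈ 0.0740.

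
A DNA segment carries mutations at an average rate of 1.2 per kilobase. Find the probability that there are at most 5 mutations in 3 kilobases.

0.8441

Over the interval, μ = 1.2 × 3 = 3.6 (3 kilobases).
P(N ≤ 5) = Σ_{j=0}^{5} e^(−μ) μ^j/j! ≈ 0.8441.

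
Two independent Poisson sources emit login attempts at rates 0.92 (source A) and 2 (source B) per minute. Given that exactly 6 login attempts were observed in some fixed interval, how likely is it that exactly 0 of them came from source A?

Given the total, each event is independently from source A with probability p = λ_A/(λ_A+λ_B) = 0.92/2.92 ≈ 0.3151.
So K ~ Binomial(6, 0.92/2.92): P(K = 0) = C(6,0) · (0.92/2.92)^0 · (2/2.92)^6 ≈ 0.1032.

0.1032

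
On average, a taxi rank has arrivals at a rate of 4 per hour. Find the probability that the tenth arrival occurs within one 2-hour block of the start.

Over the interval, μ = 4 × 2 = 8 (a 2-hour block = 2 hours).
The tenth arrival falls in the interval iff at least 10 events occur there: P(S_10 ≤ t) = P(N ≥ 10) = 1 − P(N ≤ 9) ≈ 0.2834.

0.2834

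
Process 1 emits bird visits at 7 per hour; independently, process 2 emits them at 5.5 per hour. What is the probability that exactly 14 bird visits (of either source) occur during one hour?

0.0972

Independent Poisson processes superpose: combined rate λ = 7 + 5.5 = 12.5 per hour.
So μ = 12.5.
P(N = 14) = e^(−12.5) · 12.5^14/14! ≈ 0.0972.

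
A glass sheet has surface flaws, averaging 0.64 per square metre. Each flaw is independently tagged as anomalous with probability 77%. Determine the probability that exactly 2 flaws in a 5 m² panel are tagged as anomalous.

0.2583

Thinning: the flaws that are tagged as anomalous themselves form a Poisson process with rate 0.77 × 0.64 = 0.4928 per square metre.
Over the interval, μ = 0.4928 × 5 = 2.464 (a 5 m² panel = 5 square metres).
P(N = 2) = e^(−2.464) · 2.464^2/2! ≈ 0.2583.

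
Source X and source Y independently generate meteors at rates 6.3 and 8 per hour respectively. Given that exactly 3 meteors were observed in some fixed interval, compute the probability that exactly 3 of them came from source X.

0.0855

Given the total, each event is independently from source X with probability p = λ_X/(λ_X+λ_Y) = 6.3/14.3 ≈ 0.4406.
So K ~ Binomial(3, 6.3/14.3): P(K = 3) = C(3,3) · (6.3/14.3)^3 · (8/14.3)^0 ≈ 0.0855.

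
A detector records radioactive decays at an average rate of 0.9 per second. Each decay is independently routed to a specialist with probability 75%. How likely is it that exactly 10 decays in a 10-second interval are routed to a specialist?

0.0634

Thinning: the decays that are routed to a specialist themselves form a Poisson process with rate 0.75 × 0.9 = 0.675 per second.
Over the interval, μ = 0.675 × 10 = 6.75 (a 10-second interval = 10 seconds).
P(N = 10) = e^(−6.75) · 6.75^10/10! ≈ 0.0634.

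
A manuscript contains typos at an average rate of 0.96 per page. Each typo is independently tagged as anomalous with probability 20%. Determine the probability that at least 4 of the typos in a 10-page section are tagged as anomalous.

Thinning: the typos that are tagged as anomalous themselves form a Poisson process with rate 0.2 × 0.96 = 0.192 per page.
Over the interval, μ = 0.192 × 10 = 1.92 (a 10-page section = 10 pages).
P(N ≥ 4) = 1 − P(N ≤ 3) ≈ 0.1287.

0.1287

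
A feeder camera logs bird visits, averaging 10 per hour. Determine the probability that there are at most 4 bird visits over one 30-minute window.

0.4405

Over the interval, μ = 10 × 0.5 = 5 (a 30-minute window = 0.5 hours).
P(N ≤ 4) = Σ_{j=0}^{4} e^(−μ) μ^j/j! ≈ 0.4405.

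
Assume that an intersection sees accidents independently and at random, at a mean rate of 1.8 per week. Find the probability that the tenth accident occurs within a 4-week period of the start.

0.1904

Over the interval, μ = 1.8 × 4 = 7.2 (a 4-week period = 4 weeks).
The tenth arrival falls in the interval iff at least 10 events occur there: P(S_10 ≤ t) = P(N ≥ 10) = 1 − P(N ≤ 9) ≈ 0.1904.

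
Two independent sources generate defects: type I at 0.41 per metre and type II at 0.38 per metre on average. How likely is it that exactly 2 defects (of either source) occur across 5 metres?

0.1502

Independent Poisson processes superpose: combined rate λ = 0.41 + 0.38 = 0.79 per metre.
Over the interval, μ = 0.79 × 5 = 3.95 (5 metres).
P(N = 2) = e^(−3.95) · 3.95^2/2! ≈ 0.1502.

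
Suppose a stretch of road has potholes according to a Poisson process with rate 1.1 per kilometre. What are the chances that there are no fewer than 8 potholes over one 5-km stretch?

0.1905

Over the interval, μ = 1.1 × 5 = 5.5 (a 5-km stretch = 5 kilometres).
P(N ≥ 8) = 1 − P(N ≤ 7) = 1 − Σ_{j=0}^{7} e^(−μ) μ^j/j! ≈ 0.1905.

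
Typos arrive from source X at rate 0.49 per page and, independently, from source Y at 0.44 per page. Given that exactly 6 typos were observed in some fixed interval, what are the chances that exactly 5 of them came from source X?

0.1153

Given the total, each event is independently from source X with probability p = λ_X/(λ_X+λ_Y) = 0.49/0.93 ≈ 0.5269.
So K ~ Binomial(6, 0.49/0.93): P(K = 5) = C(6,5) · (0.49/0.93)^5 · (0.44/0.93)^1 ≈ 0.1153.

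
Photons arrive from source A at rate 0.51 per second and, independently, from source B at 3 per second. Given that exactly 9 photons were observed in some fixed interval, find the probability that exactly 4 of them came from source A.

Given the total, each event is independently from source A with probability p = λ_A/(λ_A+λ_B) = 0.51/3.51 ≈ 0.1453.
So K ~ Binomial(9, 0.51/3.51): P(K = 4) = C(9,4) · (0.51/3.51)^4 · (3/3.51)^5 ≈ 0.0256.

0.0256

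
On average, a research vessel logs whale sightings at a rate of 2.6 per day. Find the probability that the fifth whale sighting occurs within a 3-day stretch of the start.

Over the interval, μ = 2.6 × 3 = 7.8 (a 3-day stretch = 3 days).
The fifth arrival falls in the interval iff at least 5 events occur there: P(S_5 ≤ t) = P(N ≥ 5) = 1 − P(N ≤ 4) ≈ 0.8883.

0.8883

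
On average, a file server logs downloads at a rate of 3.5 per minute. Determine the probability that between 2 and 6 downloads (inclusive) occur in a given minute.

0.7988

With mean μ = 3.5 per minute,
P(2 ≤ N ≤ 6) = Σ_{j=2}^{6} e^(−3.5) · 3.5^j/j! ≈ 0.7988.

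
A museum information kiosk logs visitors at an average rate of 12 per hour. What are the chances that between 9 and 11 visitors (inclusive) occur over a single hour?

With mean μ = 12 per hour,
P(9 ≤ N ≤ 11) = Σ_{j=9}^{11} e^(−12) · 12^j/j! ≈ 0.3066.

0.3066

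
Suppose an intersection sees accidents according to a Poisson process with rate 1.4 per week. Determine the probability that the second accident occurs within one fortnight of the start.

Over the interval, μ = 1.4 × 2 = 2.8 (a fortnight = 2 weeks).
The second arrival falls in the interval iff at least 2 events occur there: P(S_2 ≤ t) = P(N ≥ 2) = 1 − P(N ≤ 1) ≈ 0.7689.

0.7689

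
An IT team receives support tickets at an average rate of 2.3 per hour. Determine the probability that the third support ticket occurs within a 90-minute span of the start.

0.6698

Over the interval, μ = 2.3 × 1.5 = 3.45 (a 90-minute span = 1.5 hours).
The third arrival falls in the interval iff at least 3 events occur there: P(S_3 ≤ t) = P(N ≥ 3) = 1 − P(N ≤ 2) ≈ 0.6698.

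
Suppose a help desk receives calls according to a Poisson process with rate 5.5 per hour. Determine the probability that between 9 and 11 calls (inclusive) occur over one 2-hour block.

Over the interval, μ = 5.5 × 2 = 11 (a 2-hour block = 2 hours).
P(9 ≤ N ≤ 11) = Σ_{j=9}^{11} e^(−11) · 11^j/j! ≈ 0.3473.

0.3473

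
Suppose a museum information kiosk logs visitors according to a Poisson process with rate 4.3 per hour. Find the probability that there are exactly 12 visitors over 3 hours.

Over the interval, μ = 4.3 × 3 = 12.9 (3 hours).
P(N = 12) = e^(−μ) μ^12/12! = e^(−12.9) · 12.9^12/479001600 ≈ 0.1107.

0.1107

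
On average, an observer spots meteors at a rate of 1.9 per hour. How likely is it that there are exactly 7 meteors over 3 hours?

Over the interval, μ = 1.9 × 3 = 5.7 (3 hours).
P(N = 7) = e^(−μ) μ^7/7! = e^(−5.7) · 5.7^7/5040 ≈ 0.1298.

0.1298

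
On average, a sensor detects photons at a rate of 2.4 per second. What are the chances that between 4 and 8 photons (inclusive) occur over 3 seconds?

Over the interval, μ = 2.4 × 3 = 7.2 (3 seconds).
P(4 ≤ N ≤ 8) = Σ_{j=4}^{8} e^(−7.2) · 7.2^j/j! ≈ 0.6308.

0.6308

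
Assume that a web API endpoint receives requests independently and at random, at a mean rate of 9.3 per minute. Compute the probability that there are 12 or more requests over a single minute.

0.2270

With mean μ = 9.3 per minute,
P(N ≥ 12) = 1 − P(N ≤ 11) = 1 − Σ_{j=0}^{11} e^(−μ) μ^j/j! ≈ 0.2270.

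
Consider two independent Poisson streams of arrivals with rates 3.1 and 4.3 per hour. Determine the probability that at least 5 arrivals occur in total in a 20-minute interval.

Independent Poisson processes superpose: combined rate λ = 3.1 + 4.3 = 7.4 per hour.
Over the interval, μ = 7.4 × 1/3 ≈ 2.46667 (a 20-minute interval = 1/3 hours).
P(N ≥ 5) = 1 − P(N ≤ 4) ≈ 0.1044.

0.1044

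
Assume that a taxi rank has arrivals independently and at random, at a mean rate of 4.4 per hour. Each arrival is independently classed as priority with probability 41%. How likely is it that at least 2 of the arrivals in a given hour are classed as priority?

Thinning: the arrivals that are classed as priority themselves form a Poisson process with rate 0.41 × 4.4 = 1.804 per hour.
So μ = 1.804.
P(N ≥ 2) = 1 − P(N ≤ 1) ≈ 0.5384.

0.5384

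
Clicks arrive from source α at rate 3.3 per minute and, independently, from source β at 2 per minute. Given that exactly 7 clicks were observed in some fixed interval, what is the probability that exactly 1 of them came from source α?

Given the total, each event is independently from source α with probability p = λ_α/(λ_α+λ_β) = 3.3/5.3 ≈ 0.6226.
So K ~ Binomial(7, 3.3/5.3): P(K = 1) = C(7,1) · (3.3/5.3)^1 · (2/5.3)^6 ≈ 0.0126.

0.0126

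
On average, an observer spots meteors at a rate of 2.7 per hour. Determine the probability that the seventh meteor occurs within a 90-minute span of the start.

Over the interval, μ = 2.7 × 1.5 = 4.05 (a 90-minute span = 1.5 hours).
The seventh arrival falls in the interval iff at least 7 events occur there: P(S_7 ≤ t) = P(N ≥ 7) = 1 − P(N ≤ 6) ≈ 0.1159.

0.1159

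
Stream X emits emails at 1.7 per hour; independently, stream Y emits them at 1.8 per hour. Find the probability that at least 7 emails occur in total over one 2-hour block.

0.5503

Independent Poisson processes superpose: combined rate λ = 1.7 + 1.8 = 3.5 per hour.
Over the interval, μ = 3.5 × 2 = 7 (a 2-hour block = 2 hours).
P(N ≥ 7) = 1 − P(N ≤ 6) ≈ 0.5503.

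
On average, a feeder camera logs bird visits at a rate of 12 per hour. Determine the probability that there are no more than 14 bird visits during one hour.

With mean μ = 12 per hour,
P(N ≤ 14) = Σ_{j=0}^{14} e^(−μ) μ^j/j! ≈ 0.7720.

0.7720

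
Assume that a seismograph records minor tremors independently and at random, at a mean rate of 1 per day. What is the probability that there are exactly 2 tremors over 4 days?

0.1465

Over the interval, μ = 1 × 4 = 4 (4 days).
P(N = 2) = e^(−μ) μ^2/2! = e^(−4) · 4^2/2 ≈ 0.1465.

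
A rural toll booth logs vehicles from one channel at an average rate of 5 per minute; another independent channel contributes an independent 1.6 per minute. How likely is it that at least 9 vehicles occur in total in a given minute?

0.2204

Independent Poisson processes superpose: combined rate λ = 5 + 1.6 = 6.6 per minute.
So μ = 6.6.
P(N ≥ 9) = 1 − P(N ≤ 8) ≈ 0.2204.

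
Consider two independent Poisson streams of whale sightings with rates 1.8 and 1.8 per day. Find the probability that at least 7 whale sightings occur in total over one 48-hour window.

0.5796

Independent Poisson processes superpose: combined rate λ = 1.8 + 1.8 = 3.6 per day.
Over the interval, μ = 3.6 × 2 = 7.2 (a 48-hour window = 2 days).
P(N ≥ 7) = 1 − P(N ≤ 6) ≈ 0.5796.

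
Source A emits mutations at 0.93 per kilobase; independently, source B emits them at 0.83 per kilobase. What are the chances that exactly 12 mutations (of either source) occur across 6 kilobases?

Independent Poisson processes superpose: combined rate λ = 0.93 + 0.83 = 1.76 per kilobase.
Over the interval, μ = 1.76 × 6 = 10.56 (6 kilobases).
P(N = 12) = e^(−10.56) · 10.56^12/12! ≈ 0.1041.

0.1041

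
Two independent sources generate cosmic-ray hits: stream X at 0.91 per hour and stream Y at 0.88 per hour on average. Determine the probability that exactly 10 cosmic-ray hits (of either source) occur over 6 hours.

Independent Poisson processes superpose: combined rate λ = 0.91 + 0.88 = 1.79 per hour.
Over the interval, μ = 1.79 × 6 = 10.74 (6 hours).
P(N = 10) = e^(−10.74) · 10.74^10/10! ≈ 0.1219.

0.1219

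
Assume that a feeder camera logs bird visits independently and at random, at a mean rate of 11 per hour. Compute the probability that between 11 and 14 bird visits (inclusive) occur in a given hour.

0.3942

With mean μ = 11 per hour,
P(11 ≤ N ≤ 14) = Σ_{j=11}^{14} e^(−11) · 11^j/j! ≈ 0.3942.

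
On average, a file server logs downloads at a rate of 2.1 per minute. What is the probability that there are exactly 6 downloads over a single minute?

With mean μ = 2.1 per minute,
P(N = 6) = e^(−μ) μ^6/6! = e^(−2.1) · 2.1^6/720 ≈ 0.0146.

0.0146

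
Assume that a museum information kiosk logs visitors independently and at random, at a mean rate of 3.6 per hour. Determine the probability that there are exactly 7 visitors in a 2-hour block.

0.1486

Over the interval, μ = 3.6 × 2 = 7.2 (a 2-hour block = 2 hours).
P(N = 7) = e^(−μ) μ^7/7! = e^(−7.2) · 7.2^7/5040 ≈ 0.1486.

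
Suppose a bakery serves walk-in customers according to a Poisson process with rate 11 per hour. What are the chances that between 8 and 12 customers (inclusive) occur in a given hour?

0.5455

With mean μ = 11 per hour,
P(8 ≤ N ≤ 12) = Σ_{j=8}^{12} e^(−11) · 11^j/j! ≈ 0.5455.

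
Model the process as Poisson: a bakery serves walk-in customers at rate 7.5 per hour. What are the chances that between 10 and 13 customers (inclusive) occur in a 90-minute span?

Over the interval, μ = 7.5 × 1.5 = 11.25 (a 90-minute span = 1.5 hours).
P(10 ≤ N ≤ 13) = Σ_{j=10}^{13} e^(−11.25) · 11.25^j/j! ≈ 0.4436.

0.4436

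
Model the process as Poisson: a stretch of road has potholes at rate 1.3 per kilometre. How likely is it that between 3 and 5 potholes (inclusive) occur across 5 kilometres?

0.3260

Over the interval, μ = 1.3 × 5 = 6.5 (5 kilometres).
P(3 ≤ N ≤ 5) = Σ_{j=3}^{5} e^(−6.5) · 6.5^j/j! ≈ 0.3260.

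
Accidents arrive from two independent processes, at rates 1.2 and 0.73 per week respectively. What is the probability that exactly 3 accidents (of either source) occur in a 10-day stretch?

Independent Poisson processes superpose: combined rate λ = 1.2 + 0.73 = 1.93 per week.
Over the interval, μ = 1.93 × 10/7 ≈ 2.75714 (a 10-day stretch = 10/7 weeks).
P(N = 3) = e^(−2.75714) · 2.75714^3/3! ≈ 0.2217.

0.2217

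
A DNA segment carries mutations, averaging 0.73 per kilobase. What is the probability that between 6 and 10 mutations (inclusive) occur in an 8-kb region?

Over the interval, μ = 0.73 × 8 = 5.84 (an 8-kb region = 8 kilobases).
P(6 ≤ N ≤ 10) = Σ_{j=6}^{10} e^(−5.84) · 5.84^j/j! ≈ 0.4919.

0.4919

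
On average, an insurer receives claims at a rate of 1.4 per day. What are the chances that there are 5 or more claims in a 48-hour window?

0.1523

Over the interval, μ = 1.4 × 2 = 2.8 (a 48-hour window = 2 days).
P(N ≥ 5) = 1 − P(N ≤ 4) = 1 − Σ_{j=0}^{4} e^(−μ) μ^j/j! ≈ 0.1523.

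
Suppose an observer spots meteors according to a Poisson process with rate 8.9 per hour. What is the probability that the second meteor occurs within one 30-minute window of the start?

Over the interval, μ = 8.9 × 0.5 = 4.45 (a 30-minute window = 0.5 hours).
The second arrival falls in the interval iff at least 2 events occur there: P(S_2 ≤ t) = P(N ≥ 2) = 1 − P(N ≤ 1) ≈ 0.9364.

0.9364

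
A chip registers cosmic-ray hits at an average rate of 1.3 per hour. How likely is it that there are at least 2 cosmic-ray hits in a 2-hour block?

0.7326

Over the interval, μ = 1.3 × 2 = 2.6 (a 2-hour block = 2 hours).
P(N ≥ 2) = 1 − P(N ≤ 1) = 1 − Σ_{j=0}^{1} e^(−μ) μ^j/j! ≈ 0.7326.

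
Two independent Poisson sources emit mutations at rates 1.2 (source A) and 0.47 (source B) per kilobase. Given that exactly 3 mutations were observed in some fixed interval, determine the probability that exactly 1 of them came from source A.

0.1707

Given the total, each event is independently from source A with probability p = λ_A/(λ_A+λ_B) = 1.2/1.67 ≈ 0.7186.
So K ~ Binomial(3, 1.2/1.67): P(K = 1) = C(3,1) · (1.2/1.67)^1 · (0.47/1.67)^2 ≈ 0.1707.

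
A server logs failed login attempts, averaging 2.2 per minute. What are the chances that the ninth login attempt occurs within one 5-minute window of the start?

Over the interval, μ = 2.2 × 5 = 11 (a 5-minute window = 5 minutes).
The ninth arrival falls in the interval iff at least 9 events occur there: P(S_9 ≤ t) = P(N ≥ 9) = 1 − P(N ≤ 8) ≈ 0.7680.

0.7680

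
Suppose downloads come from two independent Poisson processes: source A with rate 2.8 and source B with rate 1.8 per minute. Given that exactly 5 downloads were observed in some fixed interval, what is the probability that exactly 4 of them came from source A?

Given the total, each event is independently from source A with probability p = λ_A/(λ_A+λ_B) = 2.8/4.6 ≈ 0.6087.
So K ~ Binomial(5, 2.8/4.6): P(K = 4) = C(5,4) · (2.8/4.6)^4 · (1.8/4.6)^1 ≈ 0.2686.

0.2686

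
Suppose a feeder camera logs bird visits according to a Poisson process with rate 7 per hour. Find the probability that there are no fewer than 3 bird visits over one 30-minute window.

Over the interval, μ = 7 × 0.5 = 3.5 (a 30-minute window = 0.5 hours).
P(N ≥ 3) = 1 − P(N ≤ 2) = 1 − Σ_{j=0}^{2} e^(−μ) μ^j/j! ≈ 0.6792.

0.6792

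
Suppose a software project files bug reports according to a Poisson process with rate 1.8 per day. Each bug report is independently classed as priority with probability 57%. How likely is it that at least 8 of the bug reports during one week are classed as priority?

0.4284

Thinning: the bug reports that are classed as priority themselves form a Poisson process with rate 0.57 × 1.8 = 1.026 per day.
Over the interval, μ = 1.026 × 7 = 7.182 (a week = 7 days).
P(N ≥ 8) = 1 − P(N ≤ 7) ≈ 0.4284.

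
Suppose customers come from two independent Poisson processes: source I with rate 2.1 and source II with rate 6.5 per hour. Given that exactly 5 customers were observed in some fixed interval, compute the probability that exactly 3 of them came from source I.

0.0832

Given the total, each event is independently from source I with probability p = λ_I/(λ_I+λ_II) = 2.1/8.6 ≈ 0.2442.
So K ~ Binomial(5, 2.1/8.6): P(K = 3) = C(5,3) · (2.1/8.6)^3 · (6.5/8.6)^2 ≈ 0.0832.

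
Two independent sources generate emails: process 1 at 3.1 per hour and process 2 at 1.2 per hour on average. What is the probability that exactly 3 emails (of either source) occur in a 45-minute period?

0.2222

Independent Poisson processes superpose: combined rate λ = 3.1 + 1.2 = 4.3 per hour.
Over the interval, μ = 4.3 × 0.75 = 3.225 (a 45-minute period = 0.75 hours).
P(N = 3) = e^(−3.225) · 3.225^3/3! ≈ 0.2222.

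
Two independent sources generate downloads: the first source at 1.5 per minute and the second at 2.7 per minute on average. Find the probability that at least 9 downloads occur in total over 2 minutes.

0.4631

Independent Poisson processes superpose: combined rate λ = 1.5 + 2.7 = 4.2 per minute.
Over the interval, μ = 4.2 × 2 = 8.4 (2 minutes).
P(N ≥ 9) = 1 − P(N ≤ 8) ≈ 0.4631.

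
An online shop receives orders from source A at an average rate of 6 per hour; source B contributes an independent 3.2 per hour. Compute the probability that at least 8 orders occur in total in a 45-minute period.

0.3864

Independent Poisson processes superpose: combined rate λ = 6 + 3.2 = 9.2 per hour.
Over the interval, μ = 9.2 × 0.75 = 6.9 (a 45-minute period = 0.75 hours).
P(N ≥ 8) = 1 − P(N ≤ 7) ≈ 0.3864.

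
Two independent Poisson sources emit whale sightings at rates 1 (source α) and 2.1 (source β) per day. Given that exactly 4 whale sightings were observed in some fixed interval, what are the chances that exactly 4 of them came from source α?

Given the total, each event is independently from source α with probability p = λ_α/(λ_α+λ_β) = 1/3.1 ≈ 0.3226.
So K ~ Binomial(4, 1/3.1): P(K = 4) = C(4,4) · (1/3.1)^4 · (2.1/3.1)^0 ≈ 0.0108.

0.0108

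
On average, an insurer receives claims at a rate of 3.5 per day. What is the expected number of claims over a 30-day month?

105

E[N] = λt = 3.5 × 30 = 105 (a 30-day month = 30 days).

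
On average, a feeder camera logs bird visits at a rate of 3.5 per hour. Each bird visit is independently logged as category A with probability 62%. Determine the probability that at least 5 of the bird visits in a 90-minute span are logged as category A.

0.2292

Thinning: the bird visits that are logged as category A themselves form a Poisson process with rate 0.62 × 3.5 = 2.17 per hour.
Over the interval, μ = 2.17 × 1.5 = 3.255 (a 90-minute span = 1.5 hours).
P(N ≥ 5) = 1 − P(N ≤ 4) ≈ 0.2292.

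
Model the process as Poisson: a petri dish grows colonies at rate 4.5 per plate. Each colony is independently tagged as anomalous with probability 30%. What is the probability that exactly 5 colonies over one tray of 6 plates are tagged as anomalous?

Thinning: the colonies that are tagged as anomalous themselves form a Poisson process with rate 0.3 × 4.5 = 1.35 per plate.
Over the interval, μ = 1.35 × 6 = 8.1 (a tray of 6 plates = 6 plates).
P(N = 5) = e^(−8.1) · 8.1^5/5! ≈ 0.0882.

0.0882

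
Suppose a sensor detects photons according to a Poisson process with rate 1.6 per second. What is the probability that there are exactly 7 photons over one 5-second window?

0.1396

Over the interval, μ = 1.6 × 5 = 8 (a 5-second window = 5 seconds).
P(N = 7) = e^(−μ) μ^7/7! = e^(−8) · 8^7/5040 ≈ 0.1396.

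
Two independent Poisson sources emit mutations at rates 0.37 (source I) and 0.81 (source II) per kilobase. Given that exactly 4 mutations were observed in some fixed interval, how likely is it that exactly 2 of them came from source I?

0.2780

Given the total, each event is independently from source I with probability p = λ_I/(λ_I+λ_II) = 0.37/1.18 ≈ 0.3136.
So K ~ Binomial(4, 0.37/1.18): P(K = 2) = C(4,2) · (0.37/1.18)^2 · (0.81/1.18)^2 ≈ 0.2780.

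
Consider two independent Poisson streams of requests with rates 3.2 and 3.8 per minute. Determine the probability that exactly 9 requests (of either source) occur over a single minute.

Independent Poisson processes superpose: combined rate λ = 3.2 + 3.8 = 7 per minute.
So μ = 7.
P(N = 9) = e^(−7) · 7^9/9! ≈ 0.1014.

0.1014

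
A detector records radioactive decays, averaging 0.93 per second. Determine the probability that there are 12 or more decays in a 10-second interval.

0.2270

Over the interval, μ = 0.93 × 10 = 9.3 (a 10-second interval = 10 seconds).
P(N ≥ 12) = 1 − P(N ≤ 11) = 1 − Σ_{j=0}^{11} e^(−μ) μ^j/j! ≈ 0.2270.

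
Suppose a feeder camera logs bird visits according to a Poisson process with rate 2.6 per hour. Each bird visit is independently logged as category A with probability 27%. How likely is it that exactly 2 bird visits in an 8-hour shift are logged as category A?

0.0574

Thinning: the bird visits that are logged as category A themselves form a Poisson process with rate 0.27 × 2.6 = 0.702 per hour.
Over the interval, μ = 0.702 × 8 = 5.616 (an 8-hour shift = 8 hours).
P(N = 2) = e^(−5.616) · 5.616^2/2! ≈ 0.0574.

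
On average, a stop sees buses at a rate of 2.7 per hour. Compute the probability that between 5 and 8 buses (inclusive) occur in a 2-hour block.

0.5293

Over the interval, μ = 2.7 × 2 = 5.4 (a 2-hour block = 2 hours).
P(5 ≤ N ≤ 8) = Σ_{j=5}^{8} e^(−5.4) · 5.4^j/j! ≈ 0.5293.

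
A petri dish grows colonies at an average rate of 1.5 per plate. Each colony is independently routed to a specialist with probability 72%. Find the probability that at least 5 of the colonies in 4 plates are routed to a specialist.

0.4334

Thinning: the colonies that are routed to a specialist themselves form a Poisson process with rate 0.72 × 1.5 = 1.08 per plate.
Over the interval, μ = 1.08 × 4 = 4.32 (4 plates).
P(N ≥ 5) = 1 − P(N ≤ 4) ≈ 0.4334.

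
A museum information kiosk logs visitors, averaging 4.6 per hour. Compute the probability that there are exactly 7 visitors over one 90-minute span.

0.1489

Over the interval, μ = 4.6 × 1.5 = 6.9 (a 90-minute span = 1.5 hours).
P(N = 7) = e^(−μ) μ^7/7! = e^(−6.9) · 6.9^7/5040 ≈ 0.1489.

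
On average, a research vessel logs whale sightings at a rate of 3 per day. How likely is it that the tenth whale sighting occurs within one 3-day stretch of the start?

Over the interval, μ = 3 × 3 = 9 (a 3-day stretch = 3 days).
The tenth arrival falls in the interval iff at least 10 events occur there: P(S_10 ≤ t) = P(N ≥ 10) = 1 − P(N ≤ 9) ≈ 0.4126.

0.4126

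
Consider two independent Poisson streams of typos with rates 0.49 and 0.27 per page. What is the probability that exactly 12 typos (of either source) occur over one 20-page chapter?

Independent Poisson processes superpose: combined rate λ = 0.49 + 0.27 = 0.76 per page.
Over the interval, μ = 0.76 × 20 = 15.2 (a 20-page chapter = 20 pages).
P(N = 12) = e^(−15.2) · 15.2^12/12! ≈ 0.0795.

0.0795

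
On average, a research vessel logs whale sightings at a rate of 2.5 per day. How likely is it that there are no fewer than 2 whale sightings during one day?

With mean μ = 2.5 per day,
P(N ≥ 2) = 1 − P(N ≤ 1) = 1 − Σ_{j=0}^{1} e^(−μ) μ^j/j! ≈ 0.7127.

0.7127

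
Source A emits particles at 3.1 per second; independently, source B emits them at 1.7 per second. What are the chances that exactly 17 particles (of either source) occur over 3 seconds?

0.0771

Independent Poisson processes superpose: combined rate λ = 3.1 + 1.7 = 4.8 per second.
Over the interval, μ = 4.8 × 3 = 14.4 (3 seconds).
P(N = 17) = e^(−14.4) · 14.4^17/17! ≈ 0.0771.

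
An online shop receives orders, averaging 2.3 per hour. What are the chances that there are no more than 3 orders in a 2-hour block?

Over the interval, μ = 2.3 × 2 = 4.6 (a 2-hour block = 2 hours).
P(N ≤ 3) = Σ_{j=0}^{3} e^(−μ) μ^j/j! ≈ 0.3257.

0.3257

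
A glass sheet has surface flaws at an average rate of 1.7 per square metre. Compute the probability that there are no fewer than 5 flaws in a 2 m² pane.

Over the interval, μ = 1.7 × 2 = 3.4 (a 2 m² pane = 2 square metres).
P(N ≥ 5) = 1 − P(N ≤ 4) = 1 − Σ_{j=0}^{4} e^(−μ) μ^j/j! ≈ 0.2558.

0.2558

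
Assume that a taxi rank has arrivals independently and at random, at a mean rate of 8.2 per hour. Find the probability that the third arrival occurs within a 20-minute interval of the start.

Over the interval, μ = 8.2 × 1/3 ≈ 2.73333 (a 20-minute interval = 1/3 hours).
The third arrival falls in the interval iff at least 3 events occur there: P(S_3 ≤ t) = P(N ≥ 3) = 1 − P(N ≤ 2) ≈ 0.5145.

0.5145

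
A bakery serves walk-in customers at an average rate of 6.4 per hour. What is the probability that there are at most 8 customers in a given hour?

With mean μ = 6.4 per hour,
P(N ≤ 8) = Σ_{j=0}^{8} e^(−μ) μ^j/j! ≈ 0.8033.

0.8033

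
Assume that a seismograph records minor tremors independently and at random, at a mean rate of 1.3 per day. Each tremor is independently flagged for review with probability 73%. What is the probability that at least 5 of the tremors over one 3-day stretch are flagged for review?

0.1597

Thinning: the tremors that are flagged for review themselves form a Poisson process with rate 0.73 × 1.3 = 0.949 per day.
Over the interval, μ = 0.949 × 3 = 2.847 (a 3-day stretch = 3 days).
P(N ≥ 5) = 1 − P(N ≤ 4) ≈ 0.1597.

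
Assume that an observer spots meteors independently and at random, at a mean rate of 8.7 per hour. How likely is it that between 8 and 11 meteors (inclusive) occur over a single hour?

With mean μ = 8.7 per hour,
P(8 ≤ N ≤ 11) = Σ_{j=8}^{11} e^(−8.7) · 8.7^j/j! ≈ 0.4709.

0.4709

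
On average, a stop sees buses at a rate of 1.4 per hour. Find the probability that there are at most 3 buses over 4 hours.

0.1906

Over the interval, μ = 1.4 × 4 = 5.6 (4 hours).
P(N ≤ 3) = Σ_{j=0}^{3} e^(−μ) μ^j/j! ≈ 0.1906.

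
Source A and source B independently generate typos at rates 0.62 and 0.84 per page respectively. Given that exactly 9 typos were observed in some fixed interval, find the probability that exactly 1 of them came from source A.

Given the total, each event is independently from source A with probability p = λ_A/(λ_A+λ_B) = 0.62/1.46 ≈ 0.4247.
So K ~ Binomial(9, 0.62/1.46): P(K = 1) = C(9,1) · (0.62/1.46)^1 · (0.84/1.46)^8 ≈ 0.0459.

0.0459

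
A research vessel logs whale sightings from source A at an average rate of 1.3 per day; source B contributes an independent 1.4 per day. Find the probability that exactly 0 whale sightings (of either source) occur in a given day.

Independent Poisson processes superpose: combined rate λ = 1.3 + 1.4 = 2.7 per day.
So μ = 2.7.
P(N = 0) = e^(−2.7) · 2.7^0/0! ≈ 0.0672.

0.0672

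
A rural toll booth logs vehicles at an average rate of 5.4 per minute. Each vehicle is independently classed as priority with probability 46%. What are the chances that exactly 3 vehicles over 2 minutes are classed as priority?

0.1422

Thinning: the vehicles that are classed as priority themselves form a Poisson process with rate 0.46 × 5.4 = 2.484 per minute.
Over the interval, μ = 2.484 × 2 = 4.968 (2 minutes).
P(N = 3) = e^(−4.968) · 4.968^3/3! ≈ 0.1422.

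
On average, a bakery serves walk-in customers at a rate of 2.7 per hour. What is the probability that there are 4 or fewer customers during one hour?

0.8629

With mean μ = 2.7 per hour,
P(N ≤ 4) = Σ_{j=0}^{4} e^(−μ) μ^j/j! ≈ 0.8629.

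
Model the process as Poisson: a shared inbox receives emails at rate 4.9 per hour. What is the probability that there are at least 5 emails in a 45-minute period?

Over the interval, μ = 4.9 × 0.75 = 3.675 (a 45-minute period = 0.75 hours).
P(N ≥ 5) = 1 − P(N ≤ 4) = 1 − Σ_{j=0}^{4} e^(−μ) μ^j/j! ≈ 0.3080.

0.3080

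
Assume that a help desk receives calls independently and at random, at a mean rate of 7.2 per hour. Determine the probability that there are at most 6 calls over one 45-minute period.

Over the interval, μ = 7.2 × 0.75 = 5.4 (a 45-minute period = 0.75 hours).
P(N ≤ 6) = Σ_{j=0}^{6} e^(−μ) μ^j/j! ≈ 0.7017.

0.7017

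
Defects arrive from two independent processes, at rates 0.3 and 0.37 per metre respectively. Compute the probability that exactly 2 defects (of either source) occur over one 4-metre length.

Independent Poisson processes superpose: combined rate λ = 0.3 + 0.37 = 0.67 per metre.
Over the interval, μ = 0.67 × 4 = 2.68 (a 4-metre length = 4 metres).
P(N = 2) = e^(−2.68) · 2.68^2/2! ≈ 0.2462.

0.2462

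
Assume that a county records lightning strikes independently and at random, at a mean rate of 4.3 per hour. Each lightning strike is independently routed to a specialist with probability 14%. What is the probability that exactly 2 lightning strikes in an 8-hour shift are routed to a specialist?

Thinning: the lightning strikes that are routed to a specialist themselves form a Poisson process with rate 0.14 × 4.3 = 0.602 per hour.
Over the interval, μ = 0.602 × 8 = 4.816 (an 8-hour shift = 8 hours).
P(N = 2) = e^(−4.816) · 4.816^2/2! ≈ 0.0939.

0.0939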